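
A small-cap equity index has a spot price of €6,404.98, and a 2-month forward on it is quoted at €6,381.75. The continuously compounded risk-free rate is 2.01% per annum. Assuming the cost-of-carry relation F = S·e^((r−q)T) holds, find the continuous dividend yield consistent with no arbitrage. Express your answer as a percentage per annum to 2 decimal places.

4.19%

From F = S·e^((r−q)T): (r − q) = ln(F/S)/T
ln(6381.75/6404.98) = ln(0.996373) = -0.003634
(r − q) = -0.003634 / (2/12) = -0.021804
q = r − ln(F/S)/T = 0.0201 + 0.021804 = 0.041904
q = 4.19%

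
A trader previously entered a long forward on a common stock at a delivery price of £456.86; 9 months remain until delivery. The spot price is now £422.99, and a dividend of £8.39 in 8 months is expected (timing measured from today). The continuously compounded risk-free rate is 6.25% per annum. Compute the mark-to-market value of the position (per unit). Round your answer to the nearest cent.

-£21.00

PV(remaining dividends) I = 8.39·e^(−0.0625·8/12) = 8.0476
Current forward F = (S − I)·e^(rT) = (422.99 − 8.0476)·e^(0.0625·9/12) = 414.9424 × 1.047991 = 434.8559
Value (long) = (F − K)·e^(−rT) = (434.8559 − 456.86) × 0.954207 = -20.9965
Value = -£21.00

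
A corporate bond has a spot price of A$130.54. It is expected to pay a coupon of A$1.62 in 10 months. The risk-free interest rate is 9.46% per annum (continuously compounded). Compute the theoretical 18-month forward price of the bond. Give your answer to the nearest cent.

PV(coupons) I = 1.62·e^(−0.0946·10/12)
I = 1.4972
F = (S − I)·e^(rT) = (130.54 − 1.4972) · e^(0.0946·18/12)
= 129.0428 · e^0.141900 = 129.0428 × 1.152461 = A$148.72

A$148.72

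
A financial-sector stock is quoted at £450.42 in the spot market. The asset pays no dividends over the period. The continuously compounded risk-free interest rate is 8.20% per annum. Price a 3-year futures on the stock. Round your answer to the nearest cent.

£576.04

F = S·e^(rT) = 450.42 · e^(0.0820 × 3)
= 450.42 · e^0.246000 = 450.42 × 1.278900
F = £576.04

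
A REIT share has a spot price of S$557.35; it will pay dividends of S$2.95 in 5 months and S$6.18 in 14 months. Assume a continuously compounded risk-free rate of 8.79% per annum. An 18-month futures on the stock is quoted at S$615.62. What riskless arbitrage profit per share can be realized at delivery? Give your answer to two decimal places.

S$10.67 per share

PV(dividends) I = 2.95·e^(−0.0879·5/12) + 6.18·e^(−0.0879·14/12) = 8.4216
Fair futures F* = (S − I)·e^(rT) = (557.35 − 8.4216)·e^0.131850 = 548.9284 × 1.140937 = 626.2927
Market S$615.62 < fair 626.2927: forward underpriced → reverse cash-and-carry (short the stock, invest proceeds at r, pay the dividends, go long the forward).
Profit at T = |F_mkt − F*| = |615.62 − 626.2927| = S$10.67 per share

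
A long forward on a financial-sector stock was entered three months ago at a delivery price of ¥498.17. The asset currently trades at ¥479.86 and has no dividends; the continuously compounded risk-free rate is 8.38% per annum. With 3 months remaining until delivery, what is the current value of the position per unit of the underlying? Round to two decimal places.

Current fair forward for the remaining 3 months: F = S·e^(r·T), r = 0.0838
F = 479.86 · e^(0.0838 × 3/12) = 479.86 × 1.021171 = 490.0191
Value of long forward = (F − K)·e^(−rT) = (490.0191 − 498.17) · e^(−0.0838·3/12)
= -8.1509 × 0.979268 = -7.98

-¥7.98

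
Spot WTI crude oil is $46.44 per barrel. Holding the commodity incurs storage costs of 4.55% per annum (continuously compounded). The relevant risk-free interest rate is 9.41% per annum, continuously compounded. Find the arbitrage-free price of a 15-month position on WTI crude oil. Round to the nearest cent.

Net carry = r + u − y = 0.0941 + 0.0455 − 0.0000 = 0.1396
F = S·e^((r+u−y)T) = 46.44 · e^(0.1396 × 15/12) = 46.44 · e^0.174500
= 46.44 × 1.190651 = $55.29 per barrel

$55.29 per barrel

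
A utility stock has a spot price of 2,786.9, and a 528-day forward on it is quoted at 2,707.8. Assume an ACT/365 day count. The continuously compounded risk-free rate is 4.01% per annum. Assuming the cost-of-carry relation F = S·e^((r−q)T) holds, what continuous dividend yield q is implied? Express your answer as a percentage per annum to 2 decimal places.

From F = S·e^((r−q)T): (r − q) = ln(F/S)/T
ln(2707.8/2786.9) = ln(0.971617) = -0.028794
(r − q) = -0.028794 / (528/365) = -0.019905
q = r − ln(F/S)/T = 0.0401 + 0.019905 = 0.060005
q = 6.00%

6.00%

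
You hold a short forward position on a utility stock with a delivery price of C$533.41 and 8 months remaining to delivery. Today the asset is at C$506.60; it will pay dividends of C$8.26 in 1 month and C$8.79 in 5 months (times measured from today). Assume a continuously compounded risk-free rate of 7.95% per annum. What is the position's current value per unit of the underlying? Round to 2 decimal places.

C$15.98

PV(remaining dividends) I = 8.26·e^(−0.0795·1/12) + 8.79·e^(−0.0795·5/12) = 16.7091
Current forward F = (S − I)·e^(rT) = (506.60 − 16.7091)·e^(0.0795·8/12) = 489.8909 × 1.054430 = 516.5557
Value (long) = (F − K)·e^(−rT) = (516.5557 − 533.41) × 0.948380 = -15.9843
Short position value = −(long value) = C$15.98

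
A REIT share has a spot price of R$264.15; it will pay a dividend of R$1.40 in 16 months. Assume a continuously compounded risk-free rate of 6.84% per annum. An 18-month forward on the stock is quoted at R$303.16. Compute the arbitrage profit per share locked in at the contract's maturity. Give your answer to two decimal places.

PV(dividends) I = 1.40·e^(−0.0684·16/12) = 1.2780
Fair forward F* = (S − I)·e^(rT) = (264.15 − 1.2780)·e^0.102600 = 262.8720 × 1.108048 = 291.2748
Market R$303.16 > fair 291.2748: forward overpriced → cash-and-carry (borrow at r, buy the stock and collect the dividends, short the forward).
Profit at T = |F_mkt − F*| = |303.16 − 291.2748| = R$11.89 per share

R$11.89 per share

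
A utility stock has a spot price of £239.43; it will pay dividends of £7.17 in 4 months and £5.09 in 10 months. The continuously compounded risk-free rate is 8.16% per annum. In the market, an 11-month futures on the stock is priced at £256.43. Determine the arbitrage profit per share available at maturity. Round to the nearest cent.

PV(dividends) I = 7.17·e^(−0.0816·4/12) + 5.09·e^(−0.0816·10/12) = 11.7330
Fair futures F* = (S − I)·e^(rT) = (239.43 − 11.7330)·e^0.074800 = 227.6970 × 1.077669 = 245.3820
Market £256.43 > fair 245.3820: forward overpriced → cash-and-carry (borrow at r, buy the stock and collect the dividends, short the forward).
Profit at T = |F_mkt − F*| = |256.43 − 245.3820| = £11.05 per share

£11.05 per share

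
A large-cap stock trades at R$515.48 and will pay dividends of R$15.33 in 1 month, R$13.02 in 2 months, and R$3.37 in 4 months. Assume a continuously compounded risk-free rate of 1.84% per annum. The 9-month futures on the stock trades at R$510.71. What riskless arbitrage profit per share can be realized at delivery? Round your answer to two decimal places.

PV(dividends) I = 15.33·e^(−0.0184·1/12) + 13.02·e^(−0.0184·2/12) + 3.37·e^(−0.0184·4/12) = 31.6360
Fair futures F* = (S − I)·e^(rT) = (515.48 − 31.6360)·e^0.013800 = 483.8440 × 1.013896 = 490.5675
Market R$510.71 > fair 490.5675: forward overpriced → cash-and-carry (borrow at r, buy the stock and collect the dividends, short the forward).
Profit at T = |F_mkt − F*| = |510.71 − 490.5675| = R$20.14 per share

R$20.14 per share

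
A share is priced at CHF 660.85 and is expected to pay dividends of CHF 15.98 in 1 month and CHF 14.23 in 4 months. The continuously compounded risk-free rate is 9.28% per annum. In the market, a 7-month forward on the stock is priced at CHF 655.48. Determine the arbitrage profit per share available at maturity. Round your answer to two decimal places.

PV(dividends) I = 15.98·e^(−0.0928·1/12) + 14.23·e^(−0.0928·4/12) = 29.6535
Fair forward F* = (S − I)·e^(rT) = (660.85 − 29.6535)·e^0.054133 = 631.1965 × 1.055625 = 666.3068
Market CHF 655.48 < fair 666.3068: forward underpriced → reverse cash-and-carry (short the stock, invest proceeds at r, pay the dividends, go long the forward).
Profit at T = |F_mkt − F*| = |655.48 − 666.3068| = CHF 10.83 per share

CHF 10.83 per share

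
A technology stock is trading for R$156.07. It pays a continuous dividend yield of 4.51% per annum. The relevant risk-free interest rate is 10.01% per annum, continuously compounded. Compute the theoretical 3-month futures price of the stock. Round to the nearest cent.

R$158.23

F = S·e^((r − q)T) = 156.07 · e^((0.1001 − 0.0451) × 3/12)
= 156.07 · e^0.013750 = 156.07 × 1.013845
F = R$158.23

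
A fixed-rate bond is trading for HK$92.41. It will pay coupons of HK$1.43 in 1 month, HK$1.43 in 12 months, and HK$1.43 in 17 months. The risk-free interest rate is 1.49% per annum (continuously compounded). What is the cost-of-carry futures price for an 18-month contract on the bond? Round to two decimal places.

HK$90.17

PV(coupons) I = 1.43·e^(−0.0149·1/12) + 1.43·e^(−0.0149·12/12) + 1.43·e^(−0.0149·17/12)
I = 1.4282 + 1.4089 + 1.4001 = 4.2372
F = (S − I)·e^(rT) = (92.41 − 4.2372) · e^(0.0149·18/12)
= 88.1728 · e^0.022350 = 88.1728 × 1.022602 = HK$90.17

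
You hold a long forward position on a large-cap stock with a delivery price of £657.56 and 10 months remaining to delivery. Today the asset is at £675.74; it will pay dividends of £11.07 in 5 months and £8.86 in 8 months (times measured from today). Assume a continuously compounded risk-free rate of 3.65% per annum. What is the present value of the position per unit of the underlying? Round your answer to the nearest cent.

£18.33

PV(remaining dividends) I = 11.07·e^(−0.0365·5/12) + 8.86·e^(−0.0365·8/12) = 19.5499
Current forward F = (S − I)·e^(rT) = (675.74 − 19.5499)·e^(0.0365·10/12) = 656.1901 × 1.030884 = 676.4559
Value (long) = (F − K)·e^(−rT) = (676.4559 − 657.56) × 0.970041 = 18.3298
Value = £18.33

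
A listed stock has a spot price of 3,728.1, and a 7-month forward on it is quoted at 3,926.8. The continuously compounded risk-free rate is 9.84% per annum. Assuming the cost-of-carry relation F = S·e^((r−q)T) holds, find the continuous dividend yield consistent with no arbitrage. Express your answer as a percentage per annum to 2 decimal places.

From F = S·e^((r−q)T): (r − q) = ln(F/S)/T
ln(3926.8/3728.1) = ln(1.053298) = 0.051926
(r − q) = 0.051926 / (7/12) = 0.089016
q = r − ln(F/S)/T = 0.0984 − 0.089016 = 0.009384
q = 0.94%

0.94%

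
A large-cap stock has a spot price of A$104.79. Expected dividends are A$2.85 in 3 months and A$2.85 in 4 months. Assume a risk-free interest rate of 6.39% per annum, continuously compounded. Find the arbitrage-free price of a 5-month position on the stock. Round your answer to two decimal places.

PV(dividends) I = 2.85·e^(−0.0639·3/12) + 2.85·e^(−0.0639·4/12)
I = 2.8048 + 2.7899 = 5.5947
F = (S − I)·e^(rT) = (104.79 − 5.5947) · e^(0.0639·5/12)
= 99.1953 · e^0.026625 = 99.1953 × 1.026983 = A$101.87

A$101.87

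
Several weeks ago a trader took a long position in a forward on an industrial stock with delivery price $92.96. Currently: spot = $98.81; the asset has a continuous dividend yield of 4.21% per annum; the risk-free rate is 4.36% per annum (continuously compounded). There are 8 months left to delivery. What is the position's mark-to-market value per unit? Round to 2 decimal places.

Current fair forward for the remaining 8 months: F = S·e^((r − q)·T), (r − q) = 0.0436 − 0.0421 = 0.0015
F = 98.81 · e^(0.0015 × 8/12) = 98.81 × 1.001001 = 98.9089
Value of long forward = (F − K)·e^(−rT) = (98.9089 − 92.96) · e^(−0.0436·8/12)
= 5.9489 × 0.971352 = 5.78

$5.78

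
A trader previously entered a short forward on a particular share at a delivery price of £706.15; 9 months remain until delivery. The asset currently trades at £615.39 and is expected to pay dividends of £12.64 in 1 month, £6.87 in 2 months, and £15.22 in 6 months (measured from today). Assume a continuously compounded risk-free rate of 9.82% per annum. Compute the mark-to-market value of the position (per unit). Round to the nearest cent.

£74.41

PV(remaining dividends) I = 12.64·e^(−0.0982·1/12) + 6.87·e^(−0.0982·2/12) + 15.22·e^(−0.0982·6/12) = 33.7862
Current forward F = (S − I)·e^(rT) = (615.39 − 33.7862)·e^(0.0982·9/12) = 581.6038 × 1.076430 = 626.0558
Value (long) = (F − K)·e^(−rT) = (626.0558 − 706.15) × 0.928997 = -74.4073
Short position value = −(long value) = £74.41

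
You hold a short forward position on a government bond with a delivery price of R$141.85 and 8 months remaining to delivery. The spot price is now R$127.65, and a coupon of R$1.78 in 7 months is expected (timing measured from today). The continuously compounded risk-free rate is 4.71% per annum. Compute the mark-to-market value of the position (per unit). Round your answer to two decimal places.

PV(remaining coupons) I = 1.78·e^(−0.0471·7/12) = 1.7318
Current forward F = (S − I)·e^(rT) = (127.65 − 1.7318)·e^(0.0471·8/12) = 125.9182 × 1.031898 = 129.9347
Value (long) = (F − K)·e^(−rT) = (129.9347 − 141.85) × 0.969088 = -11.5470
Short position value = −(long value) = R$11.55

R$11.55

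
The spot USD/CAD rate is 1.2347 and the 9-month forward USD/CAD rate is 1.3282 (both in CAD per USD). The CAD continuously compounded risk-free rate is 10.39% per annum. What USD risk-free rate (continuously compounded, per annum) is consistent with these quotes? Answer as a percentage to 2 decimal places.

0.66%

F = S·e^((r_CAD − r_USD)T) ⇒ r_USD = r_CAD − ln(F/S)/T
ln(1.3282/1.2347) = 0.072997; /(9/12) = 0.097329
r_USD = 0.1039 − 0.097329 = 0.006571
r_USD = 0.66%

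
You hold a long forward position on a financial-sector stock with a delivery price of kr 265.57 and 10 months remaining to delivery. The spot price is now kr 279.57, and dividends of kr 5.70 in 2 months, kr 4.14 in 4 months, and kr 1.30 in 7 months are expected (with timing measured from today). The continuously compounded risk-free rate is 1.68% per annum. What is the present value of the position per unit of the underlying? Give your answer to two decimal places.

PV(remaining dividends) I = 5.70·e^(−0.0168·2/12) + 4.14·e^(−0.0168·4/12) + 1.30·e^(−0.0168·7/12) = 11.0883
Current forward F = (S − I)·e^(rT) = (279.57 − 11.0883)·e^(0.0168·10/12) = 268.4817 × 1.014098 = 272.2668
Value (long) = (F − K)·e^(−rT) = (272.2668 − 265.57) × 0.986098 = 6.6037
Value = kr 6.60

kr 6.60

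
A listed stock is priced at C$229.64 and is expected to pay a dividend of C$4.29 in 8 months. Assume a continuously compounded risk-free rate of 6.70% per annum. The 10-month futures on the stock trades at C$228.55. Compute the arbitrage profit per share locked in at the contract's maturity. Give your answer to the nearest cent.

C$9.94 per share

PV(dividends) I = 4.29·e^(−0.0670·8/12) = 4.1026
Fair futures F* = (S − I)·e^(rT) = (229.64 − 4.1026)·e^0.055833 = 225.5374 × 1.057421 = 238.4880
Market C$228.55 < fair 238.4880: forward underpriced → reverse cash-and-carry (short the stock, invest proceeds at r, pay the dividends, go long the forward).
Profit at T = |F_mkt − F*| = |228.55 − 238.4880| = C$9.94 per share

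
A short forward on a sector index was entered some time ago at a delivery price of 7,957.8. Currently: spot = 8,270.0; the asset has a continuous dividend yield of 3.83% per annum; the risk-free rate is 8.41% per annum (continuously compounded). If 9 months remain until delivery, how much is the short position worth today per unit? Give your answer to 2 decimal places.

-564.46

Current fair forward for the remaining 9 months: F = S·e^((r − q)·T), (r − q) = 0.0841 − 0.0383 = 0.0458
F = 8270.0 · e^(0.0458 × 9/12) = 8270.0 × 1.03494677 = 8559.0098
Value of long forward = (F − K)·e^(−rT) = (8559.0098 − 7957.8) · e^(−0.0841·9/12)
= 601.2098 × 0.93887306 = 564.46
Short position value = −(long value) = -564.46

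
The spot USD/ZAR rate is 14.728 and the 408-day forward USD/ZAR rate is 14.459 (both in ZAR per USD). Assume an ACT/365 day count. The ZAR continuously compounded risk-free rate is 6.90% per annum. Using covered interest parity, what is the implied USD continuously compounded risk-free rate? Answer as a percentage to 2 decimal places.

8.55%

F = S·e^((r_ZAR − r_USD)T) ⇒ r_USD = r_ZAR − ln(F/S)/T
ln(14.459/14.728) = -0.018433; /(408/365) = -0.016490
r_USD = 0.0690 + 0.016490 = 0.085490
r_USD = 8.55%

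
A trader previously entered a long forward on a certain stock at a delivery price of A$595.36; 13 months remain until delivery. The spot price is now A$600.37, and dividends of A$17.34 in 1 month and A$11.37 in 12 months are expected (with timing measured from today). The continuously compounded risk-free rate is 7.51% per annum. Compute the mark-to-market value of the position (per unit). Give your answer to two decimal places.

A$23.75

PV(remaining dividends) I = 17.34·e^(−0.0751·1/12) + 11.37·e^(−0.0751·12/12) = 27.7792
Current forward F = (S − I)·e^(rT) = (600.37 − 27.7792)·e^(0.0751·13/12) = 572.5908 × 1.084760 = 621.1236
Value (long) = (F − K)·e^(−rT) = (621.1236 − 595.36) × 0.921863 = 23.7505
Value = A$23.75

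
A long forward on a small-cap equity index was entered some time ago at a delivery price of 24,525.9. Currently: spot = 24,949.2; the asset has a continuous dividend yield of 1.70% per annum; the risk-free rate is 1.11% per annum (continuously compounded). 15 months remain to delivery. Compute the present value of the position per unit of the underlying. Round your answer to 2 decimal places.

236.67

Current fair forward for the remaining 15 months: F = S·e^((r − q)·T), (r − q) = 0.0111 − 0.0170 = -0.0059
F = 24949.2 · e^(-0.0059 × 15/12) = 24949.2 × 0.99265213 = 24765.8765
Value of long forward = (F − K)·e^(−rT) = (24765.8765 − 24525.9) · e^(−0.0111·15/12)
= 239.9765 × 0.98622081 = 236.67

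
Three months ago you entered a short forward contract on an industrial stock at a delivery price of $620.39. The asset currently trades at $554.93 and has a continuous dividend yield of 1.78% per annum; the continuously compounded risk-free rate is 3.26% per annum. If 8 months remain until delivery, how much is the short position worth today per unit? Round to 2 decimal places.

Current fair forward for the remaining 8 months: F = S·e^((r − q)·T), (r − q) = 0.0326 − 0.0178 = 0.0148
F = 554.93 · e^(0.0148 × 8/12) = 554.93 × 1.009916 = 560.4327
Value of long forward = (F − K)·e^(−rT) = (560.4327 − 620.39) · e^(−0.0326·8/12)
= -59.9573 × 0.978501 = -58.67
Short position value = −(long value) = $58.67

$58.67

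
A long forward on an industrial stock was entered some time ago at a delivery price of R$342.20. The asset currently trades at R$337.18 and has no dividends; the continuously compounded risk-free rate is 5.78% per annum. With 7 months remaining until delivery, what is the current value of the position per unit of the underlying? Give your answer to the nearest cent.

R$6.33

Current fair forward for the remaining 7 months: F = S·e^(r·T), r = 0.0578
F = 337.18 · e^(0.0578 × 7/12) = 337.18 × 1.034292 = 348.7426
Value of long forward = (F − K)·e^(−rT) = (348.7426 − 342.20) · e^(−0.0578·7/12)
= 6.5426 × 0.966845 = 6.33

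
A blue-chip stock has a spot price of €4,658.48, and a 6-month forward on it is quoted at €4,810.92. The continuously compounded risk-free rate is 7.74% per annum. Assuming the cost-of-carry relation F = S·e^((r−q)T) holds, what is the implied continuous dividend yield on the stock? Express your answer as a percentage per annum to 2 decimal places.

From F = S·e^((r−q)T): (r − q) = ln(F/S)/T
ln(4810.92/4658.48) = ln(1.032723) = 0.032199
(r − q) = 0.032199 / (6/12) = 0.064398
q = r − ln(F/S)/T = 0.0774 − 0.064398 = 0.013002
q = 1.30%

1.30%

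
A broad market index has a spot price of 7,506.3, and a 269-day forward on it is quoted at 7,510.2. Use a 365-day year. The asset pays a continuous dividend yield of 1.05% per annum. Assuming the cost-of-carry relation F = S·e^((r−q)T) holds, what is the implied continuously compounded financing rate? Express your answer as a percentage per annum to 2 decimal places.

1.12%

From F = S·e^((r−q)T): (r − q) = ln(F/S)/T
ln(7510.2/7506.3) = ln(1.000520) = 0.000520
(r − q) = 0.000520 / (269/365) = 0.000706
r = ln(F/S)/T + q = 0.000706 + 0.0105 = 0.011206
r = 1.12%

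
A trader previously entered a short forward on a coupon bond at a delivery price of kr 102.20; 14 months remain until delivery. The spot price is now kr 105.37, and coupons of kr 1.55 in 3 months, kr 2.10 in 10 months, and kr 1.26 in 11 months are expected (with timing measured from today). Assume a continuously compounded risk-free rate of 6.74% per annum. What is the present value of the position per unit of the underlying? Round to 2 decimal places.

-kr 6.20

PV(remaining coupons) I = 1.55·e^(−0.0674·3/12) + 2.10·e^(−0.0674·10/12) + 1.26·e^(−0.0674·11/12) = 4.6939
Current forward F = (S − I)·e^(rT) = (105.37 − 4.6939)·e^(0.0674·14/12) = 100.6761 × 1.081808 = 108.9122
Value (long) = (F − K)·e^(−rT) = (108.9122 − 102.20) × 0.924379 = 6.2046
Short position value = −(long value) = -kr 6.20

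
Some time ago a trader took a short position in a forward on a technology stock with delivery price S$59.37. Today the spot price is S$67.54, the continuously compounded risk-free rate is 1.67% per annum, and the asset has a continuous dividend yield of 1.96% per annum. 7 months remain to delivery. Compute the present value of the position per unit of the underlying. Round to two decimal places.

-S$7.98

Current fair forward for the remaining 7 months: F = S·e^((r − q)·T), (r − q) = 0.0167 − 0.0196 = -0.0029
F = 67.54 · e^(-0.0029 × 7/12) = 67.54 × 0.998310 = 67.4259
Value of long forward = (F − K)·e^(−rT) = (67.4259 − 59.37) · e^(−0.0167·7/12)
= 8.0559 × 0.990306 = 7.98
Short position value = −(long value) = -S$7.98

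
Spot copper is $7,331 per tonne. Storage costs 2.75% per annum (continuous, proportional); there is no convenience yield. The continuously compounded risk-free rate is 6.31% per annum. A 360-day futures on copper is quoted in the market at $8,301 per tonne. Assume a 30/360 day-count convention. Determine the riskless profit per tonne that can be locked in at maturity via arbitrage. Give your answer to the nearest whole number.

Fair futures: F* = S·e^(carry·T), with carry = (r + u) = 0.0631 + 0.0275 = 0.0906
F* = 7331 · e^(0.0906 × 360/360) = 7331 · e^0.090600 = 7331 × 1.094831 = $8026.2061
Market $8301 > fair $8026.2061: forward overpriced → cash-and-carry (buy spot, short the forward).
At maturity, profit = |F_mkt − F*| = |8301 − 8026.2061| = $275 per tonne

$275 per tonne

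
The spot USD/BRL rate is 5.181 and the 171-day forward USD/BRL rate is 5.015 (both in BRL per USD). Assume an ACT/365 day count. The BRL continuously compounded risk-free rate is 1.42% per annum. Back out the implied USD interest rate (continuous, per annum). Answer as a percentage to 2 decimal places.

F = S·e^((r_BRL − r_USD)T) ⇒ r_USD = r_BRL − ln(F/S)/T
ln(5.015/5.181) = -0.032565; /(171/365) = -0.069510
r_USD = 0.0142 + 0.069510 = 0.083710
r_USD = 8.37%

8.37%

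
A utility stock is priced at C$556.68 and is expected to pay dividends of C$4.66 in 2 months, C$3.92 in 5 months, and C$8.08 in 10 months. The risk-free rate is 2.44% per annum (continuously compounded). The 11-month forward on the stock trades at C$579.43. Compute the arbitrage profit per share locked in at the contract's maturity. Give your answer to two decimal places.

PV(dividends) I = 4.66·e^(−0.0244·2/12) + 3.92·e^(−0.0244·5/12) + 8.08·e^(−0.0244·10/12) = 16.4388
Fair forward F* = (S − I)·e^(rT) = (556.68 − 16.4388)·e^0.022367 = 540.2412 × 1.022619 = 552.4609
Market C$579.43 > fair 552.4609: forward overpriced → cash-and-carry (borrow at r, buy the stock and collect the dividends, short the forward).
Profit at T = |F_mkt − F*| = |579.43 − 552.4609| = C$26.97 per share

C$26.97 per share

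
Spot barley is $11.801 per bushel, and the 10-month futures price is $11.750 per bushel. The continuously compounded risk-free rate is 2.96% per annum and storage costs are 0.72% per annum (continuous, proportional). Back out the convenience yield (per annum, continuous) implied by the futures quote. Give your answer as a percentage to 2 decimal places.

F = S·e^((r+u−y)T) ⇒ (r+u−y) = ln(F/S)/T
ln(11.750/11.801) = -0.004331; /T ⇒ -0.005197
y = r + u − ln(F/S)/T = 0.0296 + 0.0072 + 0.005197 = 0.041997
y = 4.20%

4.20%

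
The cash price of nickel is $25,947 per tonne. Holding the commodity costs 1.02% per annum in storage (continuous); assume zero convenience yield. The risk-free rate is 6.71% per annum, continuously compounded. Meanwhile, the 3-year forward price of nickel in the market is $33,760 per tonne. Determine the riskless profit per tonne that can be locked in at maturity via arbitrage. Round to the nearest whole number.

Fair forward: F* = S·e^(carry·T), with carry = (r + u) = 0.0671 + 0.0102 = 0.0773
F* = 25947 · e^(0.0773 × 3) = 25947 · e^0.231900 = 25947 × 1.260994 = $32719.0113
Market $33760 > fair $32719.0113: forward overpriced → cash-and-carry (buy spot, short the forward).
At maturity, profit = |F_mkt − F*| = |33760 − 32719.0113| = $1041 per tonne

$1041 per tonne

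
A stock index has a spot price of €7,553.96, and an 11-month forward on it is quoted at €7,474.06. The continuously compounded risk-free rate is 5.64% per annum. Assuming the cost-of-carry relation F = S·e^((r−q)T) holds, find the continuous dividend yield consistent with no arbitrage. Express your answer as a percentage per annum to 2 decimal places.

6.80%

From F = S·e^((r−q)T): (r − q) = ln(F/S)/T
ln(7474.06/7553.96) = ln(0.989423) = -0.010633
(r − q) = -0.010633 / (11/12) = -0.011600
q = r − ln(F/S)/T = 0.0564 + 0.011600 = 0.068000
q = 6.80%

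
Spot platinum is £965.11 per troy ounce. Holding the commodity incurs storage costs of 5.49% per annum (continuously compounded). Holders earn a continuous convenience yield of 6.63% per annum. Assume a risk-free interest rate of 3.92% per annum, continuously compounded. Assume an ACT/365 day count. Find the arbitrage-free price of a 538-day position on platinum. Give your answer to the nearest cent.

Net carry = r + u − y = 0.0392 + 0.0549 − 0.0663 = 0.0278
F = S·e^((r+u−y)T) = 965.11 · e^(0.0278 × 538/365) = 965.11 · e^0.040976
= 965.11 × 1.041827 = £1,005.48 per troy ounce

£1,005.48 per troy ounce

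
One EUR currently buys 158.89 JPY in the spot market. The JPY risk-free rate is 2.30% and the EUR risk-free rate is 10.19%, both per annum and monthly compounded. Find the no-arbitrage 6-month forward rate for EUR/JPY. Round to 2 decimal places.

152.77

By covered interest parity, F = S · (1+r_JPY/12)^(12T) / (1+r_EUR/12)^(12T)
= 158.89 × 1.011555 / 1.052044 = 158.89 × 0.961514
F = 152.77 JPY per EUR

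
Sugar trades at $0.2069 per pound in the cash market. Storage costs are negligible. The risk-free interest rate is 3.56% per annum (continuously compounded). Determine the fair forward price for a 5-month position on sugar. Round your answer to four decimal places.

$0.2100 per pound

F = S·e^(rT) = 0.2069 · e^(0.0356 × 5/12) = 0.2069 · e^0.014833
= 0.2069 × 1.014944 = $0.2100 per pound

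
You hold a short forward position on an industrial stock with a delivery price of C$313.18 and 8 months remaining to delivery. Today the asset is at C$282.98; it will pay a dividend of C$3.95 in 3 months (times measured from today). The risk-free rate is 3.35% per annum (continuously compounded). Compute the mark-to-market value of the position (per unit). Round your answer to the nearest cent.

C$27.20

PV(remaining dividends) I = 3.95·e^(−0.0335·3/12) = 3.9171
Current forward F = (S − I)·e^(rT) = (282.98 − 3.9171)·e^(0.0335·8/12) = 279.0629 × 1.022585 = 285.3655
Value (long) = (F − K)·e^(−rT) = (285.3655 − 313.18) × 0.977914 = -27.2002
Short position value = −(long value) = C$27.20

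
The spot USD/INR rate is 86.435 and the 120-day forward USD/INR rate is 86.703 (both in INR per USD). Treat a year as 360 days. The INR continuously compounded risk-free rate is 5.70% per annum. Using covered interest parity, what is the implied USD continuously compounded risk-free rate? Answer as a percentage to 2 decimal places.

F = S·e^((r_INR − r_USD)T) ⇒ r_USD = r_INR − ln(F/S)/T
ln(86.703/86.435) = 0.003096; /(120/360) = 0.009288
r_USD = 0.0570 − 0.009288 = 0.047712
r_USD = 4.77%

4.77%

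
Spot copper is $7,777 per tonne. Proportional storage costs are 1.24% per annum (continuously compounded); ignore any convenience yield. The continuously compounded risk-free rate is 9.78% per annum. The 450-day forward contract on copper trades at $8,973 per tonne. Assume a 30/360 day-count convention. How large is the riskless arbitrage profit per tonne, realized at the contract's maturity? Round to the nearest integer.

$47 per tonne

Fair forward: F* = S·e^(carry·T), with carry = (r + u) = 0.0978 + 0.0124 = 0.1102
F* = 7777 · e^(0.1102 × 450/360) = 7777 · e^0.137750 = 7777 × 1.147689 = $8925.5774
Market $8973 > fair $8925.5774: forward overpriced → cash-and-carry (buy spot, short the forward).
At maturity, profit = |F_mkt − F*| = |8973 − 8925.5774| = $47 per tonne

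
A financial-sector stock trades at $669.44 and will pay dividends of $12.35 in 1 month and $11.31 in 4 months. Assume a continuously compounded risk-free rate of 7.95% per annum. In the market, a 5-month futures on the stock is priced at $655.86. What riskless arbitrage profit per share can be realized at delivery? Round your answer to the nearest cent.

PV(dividends) I = 12.35·e^(−0.0795·1/12) + 11.31·e^(−0.0795·4/12) = 23.2827
Fair futures F* = (S − I)·e^(rT) = (669.44 − 23.2827)·e^0.033125 = 646.1573 × 1.033680 = 667.9199
Market $655.86 < fair 667.9199: forward underpriced → reverse cash-and-carry (short the stock, invest proceeds at r, pay the dividends, go long the forward).
Profit at T = |F_mkt − F*| = |655.86 − 667.9199| = $12.06 per share

$12.06 per share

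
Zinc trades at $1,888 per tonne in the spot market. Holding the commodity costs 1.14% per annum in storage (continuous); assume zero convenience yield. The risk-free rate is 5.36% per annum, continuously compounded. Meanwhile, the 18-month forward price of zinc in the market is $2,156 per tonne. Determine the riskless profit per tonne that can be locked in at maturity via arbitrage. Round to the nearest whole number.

Fair forward: F* = S·e^(carry·T), with carry = (r + u) = 0.0536 + 0.0114 = 0.0650
F* = 1888 · e^(0.0650 × 18/12) = 1888 · e^0.097500 = 1888 × 1.102411 = $2081.3520
Market $2156 > fair $2081.3520: forward overpriced → cash-and-carry (buy spot, short the forward).
At maturity, profit = |F_mkt − F*| = |2156 − 2081.3520| = $75 per tonne

$75 per tonne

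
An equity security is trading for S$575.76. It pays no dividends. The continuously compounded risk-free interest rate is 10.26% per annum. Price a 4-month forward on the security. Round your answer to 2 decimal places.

F = S·e^(rT) = 575.76 · e^(0.1026 × 4/12)
= 575.76 · e^0.034200 = 575.76 × 1.034792
F = S$595.79

S$595.79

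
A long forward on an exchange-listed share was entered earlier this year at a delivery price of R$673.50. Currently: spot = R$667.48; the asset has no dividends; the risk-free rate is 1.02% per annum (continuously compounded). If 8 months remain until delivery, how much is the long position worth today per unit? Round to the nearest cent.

Current fair forward for the remaining 8 months: F = S·e^(r·T), r = 0.0102
F = 667.48 · e^(0.0102 × 8/12) = 667.48 × 1.006823 = 672.0342
Value of long forward = (F − K)·e^(−rT) = (672.0342 − 673.50) · e^(−0.0102·8/12)
= -1.4658 × 0.993223 = -1.46

-R$1.46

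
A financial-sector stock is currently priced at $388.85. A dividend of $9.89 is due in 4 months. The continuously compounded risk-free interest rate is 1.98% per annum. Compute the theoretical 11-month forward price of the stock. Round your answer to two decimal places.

PV(dividends) I = 9.89·e^(−0.0198·4/12)
I = 9.8249
F = (S − I)·e^(rT) = (388.85 − 9.8249) · e^(0.0198·11/12)
= 379.0251 · e^0.018150 = 379.0251 × 1.018316 = $385.97

$385.97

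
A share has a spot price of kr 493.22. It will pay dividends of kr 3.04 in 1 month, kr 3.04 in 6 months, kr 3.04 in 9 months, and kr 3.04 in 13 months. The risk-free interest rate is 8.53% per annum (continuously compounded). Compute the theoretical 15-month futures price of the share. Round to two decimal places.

kr 535.86

PV(dividends) I = 3.04·e^(−0.0853·1/12) + 3.04·e^(−0.0853·6/12) + 3.04·e^(−0.0853·9/12) + 3.04·e^(−0.0853·13/12)
I = 3.0185 + 2.9131 + 2.8516 + 2.7717 = 11.5549
F = (S − I)·e^(rT) = (493.22 − 11.5549) · e^(0.0853·15/12)
= 481.6651 · e^0.106625 = 481.6651 × 1.112517 = kr 535.86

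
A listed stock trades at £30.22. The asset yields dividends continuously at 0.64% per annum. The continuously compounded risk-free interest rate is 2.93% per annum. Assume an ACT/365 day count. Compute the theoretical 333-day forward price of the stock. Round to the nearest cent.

F = S·e^((r − q)T) = 30.22 · e^((0.0293 − 0.0064) × 333/365)
= 30.22 · e^0.020892 = 30.22 × 1.021112
F = £30.86

£30.86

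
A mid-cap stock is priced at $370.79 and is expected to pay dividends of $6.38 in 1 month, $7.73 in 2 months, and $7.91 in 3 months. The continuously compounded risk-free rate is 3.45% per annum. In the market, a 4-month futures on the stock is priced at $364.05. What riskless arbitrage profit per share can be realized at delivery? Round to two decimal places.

$11.11 per share

PV(dividends) I = 6.38·e^(−0.0345·1/12) + 7.73·e^(−0.0345·2/12) + 7.91·e^(−0.0345·3/12) = 21.8894
Fair futures F* = (S − I)·e^(rT) = (370.79 − 21.8894)·e^0.011500 = 348.9006 × 1.011566 = 352.9360
Market $364.05 > fair 352.9360: forward overpriced → cash-and-carry (borrow at r, buy the stock and collect the dividends, short the forward).
Profit at T = |F_mkt − F*| = |364.05 − 352.9360| = $11.11 per share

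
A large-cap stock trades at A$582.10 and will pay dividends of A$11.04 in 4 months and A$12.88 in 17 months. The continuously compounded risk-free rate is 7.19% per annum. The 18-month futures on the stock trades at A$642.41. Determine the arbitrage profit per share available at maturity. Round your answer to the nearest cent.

A$18.98 per share

PV(dividends) I = 11.04·e^(−0.0719·4/12) + 12.88·e^(−0.0719·17/12) = 22.4112
Fair futures F* = (S − I)·e^(rT) = (582.10 − 22.4112)·e^0.107850 = 559.6888 × 1.113881 = 623.4267
Market A$642.41 > fair 623.4267: forward overpriced → cash-and-carry (borrow at r, buy the stock and collect the dividends, short the forward).
Profit at T = |F_mkt − F*| = |642.41 − 623.4267| = A$18.98 per share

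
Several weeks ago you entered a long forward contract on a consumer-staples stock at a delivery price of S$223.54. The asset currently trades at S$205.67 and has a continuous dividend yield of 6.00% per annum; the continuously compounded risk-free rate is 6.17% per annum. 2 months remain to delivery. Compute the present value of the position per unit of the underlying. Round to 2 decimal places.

-S$17.63

Current fair forward for the remaining 2 months: F = S·e^((r − q)·T), (r − q) = 0.0617 − 0.0600 = 0.0017
F = 205.67 · e^(0.0017 × 2/12) = 205.67 × 1.000283 = 205.7282
Value of long forward = (F − K)·e^(−rT) = (205.7282 − 223.54) · e^(−0.0617·2/12)
= -17.8118 × 0.989769 = -17.63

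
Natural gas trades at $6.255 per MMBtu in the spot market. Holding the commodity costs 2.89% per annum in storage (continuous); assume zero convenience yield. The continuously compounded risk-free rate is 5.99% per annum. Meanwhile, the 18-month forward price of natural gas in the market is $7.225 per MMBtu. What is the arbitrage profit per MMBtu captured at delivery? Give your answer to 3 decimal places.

$0.079 per MMBtu

Fair forward: F* = S·e^(carry·T), with carry = (r + u) = 0.0599 + 0.0289 = 0.0888
F* = 6.255 · e^(0.0888 × 18/12) = 6.255 · e^0.133200 = 6.255 × 1.142478 = $7.1462
Market $7.225 > fair $7.1462: forward overpriced → cash-and-carry (buy spot, short the forward).
At maturity, profit = |F_mkt − F*| = |7.225 − 7.1462| = $0.079 per MMBtu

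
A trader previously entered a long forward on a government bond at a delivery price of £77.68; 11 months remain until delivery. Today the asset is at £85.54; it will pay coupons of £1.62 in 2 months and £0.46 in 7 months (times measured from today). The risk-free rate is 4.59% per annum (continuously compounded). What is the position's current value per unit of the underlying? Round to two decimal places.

£9.01

PV(remaining coupons) I = 1.62·e^(−0.0459·2/12) + 0.46·e^(−0.0459·7/12) = 2.0555
Current forward F = (S − I)·e^(rT) = (85.54 − 2.0555)·e^(0.0459·11/12) = 83.4845 × 1.042973 = 87.0721
Value (long) = (F − K)·e^(−rT) = (87.0721 − 77.68) × 0.958798 = 9.0051
Value = £9.01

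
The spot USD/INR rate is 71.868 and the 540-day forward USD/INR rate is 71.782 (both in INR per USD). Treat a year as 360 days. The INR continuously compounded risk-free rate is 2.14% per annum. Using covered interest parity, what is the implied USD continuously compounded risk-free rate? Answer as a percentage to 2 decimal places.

2.22%

F = S·e^((r_INR − r_USD)T) ⇒ r_USD = r_INR − ln(F/S)/T
ln(71.782/71.868) = -0.001197; /(540/360) = -0.000798
r_USD = 0.0214 + 0.000798 = 0.022198
r_USD = 2.22%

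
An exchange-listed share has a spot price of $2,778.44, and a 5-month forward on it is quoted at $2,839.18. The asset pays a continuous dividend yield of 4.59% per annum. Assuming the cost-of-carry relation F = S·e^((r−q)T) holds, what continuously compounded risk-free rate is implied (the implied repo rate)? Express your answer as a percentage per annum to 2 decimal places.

From F = S·e^((r−q)T): (r − q) = ln(F/S)/T
ln(2839.18/2778.44) = ln(1.021861) = 0.021625
(r − q) = 0.021625 / (5/12) = 0.051900
r = ln(F/S)/T + q = 0.051900 + 0.0459 = 0.097800
r = 9.78%

9.78%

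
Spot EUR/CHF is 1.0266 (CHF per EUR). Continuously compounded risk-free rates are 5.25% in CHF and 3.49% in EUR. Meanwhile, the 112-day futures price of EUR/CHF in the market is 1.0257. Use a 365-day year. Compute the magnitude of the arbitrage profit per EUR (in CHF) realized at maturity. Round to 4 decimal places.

Fair futures: F* = S·e^(carry·T), with carry = (r_CHF − r_EUR) = 0.0525 − 0.0349 = 0.0176
F* = 1.0266 · e^(0.0176 × 112/365) = 1.0266 · e^0.005401 = 1.0266 × 1.005416 = 1.0322
Market 1.0257 < fair 1.0322: forward underpriced → reverse cash-and-carry (short spot, go long the forward).
At maturity, profit = |F_mkt − F*| = |1.0257 − 1.0322| = 0.0065 per EUR (in CHF)

0.0065 per EUR (in CHF)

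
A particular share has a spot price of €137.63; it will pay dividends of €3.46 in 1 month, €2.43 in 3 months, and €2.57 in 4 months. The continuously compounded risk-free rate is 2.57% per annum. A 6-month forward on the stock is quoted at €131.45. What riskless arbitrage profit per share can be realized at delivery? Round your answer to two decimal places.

PV(dividends) I = 3.46·e^(−0.0257·1/12) + 2.43·e^(−0.0257·3/12) + 2.57·e^(−0.0257·4/12) = 8.4151
Fair forward F* = (S − I)·e^(rT) = (137.63 − 8.4151)·e^0.012850 = 129.2149 × 1.012933 = 130.8860
Market €131.45 > fair 130.8860: forward overpriced → cash-and-carry (borrow at r, buy the stock and collect the dividends, short the forward).
Profit at T = |F_mkt − F*| = |131.45 − 130.8860| = €0.56 per share

€0.56 per share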